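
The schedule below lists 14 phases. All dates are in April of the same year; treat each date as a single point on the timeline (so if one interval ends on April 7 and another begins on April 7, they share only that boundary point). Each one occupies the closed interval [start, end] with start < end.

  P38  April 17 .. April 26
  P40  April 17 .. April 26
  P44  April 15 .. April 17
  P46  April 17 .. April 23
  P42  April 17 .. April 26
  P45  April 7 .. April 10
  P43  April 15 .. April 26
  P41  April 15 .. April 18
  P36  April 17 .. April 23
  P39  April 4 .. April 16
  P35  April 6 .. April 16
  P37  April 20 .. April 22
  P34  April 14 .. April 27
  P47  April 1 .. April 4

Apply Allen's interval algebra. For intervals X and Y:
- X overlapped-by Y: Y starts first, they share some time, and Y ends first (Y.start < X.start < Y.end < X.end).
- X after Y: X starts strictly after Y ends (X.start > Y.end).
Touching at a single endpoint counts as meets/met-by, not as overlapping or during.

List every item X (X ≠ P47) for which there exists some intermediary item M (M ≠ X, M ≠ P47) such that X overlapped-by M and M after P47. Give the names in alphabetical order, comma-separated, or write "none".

Target P47 = [April 1, April 4].
Intermediaries M with M after P47: P34, P35, P36, P37, P38, P40, P41, P42, P43, P44, P45, P46.
Via P34 — items with X overlapped-by P34: none.
Via P35 — items with X overlapped-by P35: P34, P41, P43, P44.
Via P36 — items with X overlapped-by P36: none.
Via P37 — items with X overlapped-by P37: none.
Via P38 — items with X overlapped-by P38: none.
Via P40 — items with X overlapped-by P40: none.
Via P41 — items with X overlapped-by P41: P36, P38, P40, P42, P46.
Via P42 — items with X overlapped-by P42: none.
Via P43 — items with X overlapped-by P43: none.
Via P44 — items with X overlapped-by P44: none.
Via P45 — items with X overlapped-by P45: none.
Via P46 — items with X overlapped-by P46: none.
Union: P34, P36, P38, P40, P41, P42, P43, P44, P46.

P34, P36, P38, P40, P41, P42, P43, P44, P46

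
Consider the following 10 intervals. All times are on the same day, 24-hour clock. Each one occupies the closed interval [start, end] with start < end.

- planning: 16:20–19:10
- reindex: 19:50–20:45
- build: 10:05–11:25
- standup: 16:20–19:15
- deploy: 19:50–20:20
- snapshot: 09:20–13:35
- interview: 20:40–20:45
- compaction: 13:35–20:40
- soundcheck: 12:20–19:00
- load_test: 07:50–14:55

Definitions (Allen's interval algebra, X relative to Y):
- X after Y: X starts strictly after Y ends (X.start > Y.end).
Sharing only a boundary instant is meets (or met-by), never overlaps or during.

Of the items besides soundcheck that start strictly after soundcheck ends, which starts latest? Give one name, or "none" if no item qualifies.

Target soundcheck = [12:20, 19:00].
build [10:05, 11:25] → before → excluded.
compaction [13:35, 20:40] → overlapped-by → excluded.
deploy [19:50, 20:20] → after → candidate.
interview [20:40, 20:45] → after → candidate.
load_test [07:50, 14:55] → overlaps → excluded.
planning [16:20, 19:10] → overlapped-by → excluded.
reindex [19:50, 20:45] → after → candidate.
snapshot [09:20, 13:35] → overlaps → excluded.
standup [16:20, 19:15] → overlapped-by → excluded.
Among candidates, latest start is 20:40 → interview.

interview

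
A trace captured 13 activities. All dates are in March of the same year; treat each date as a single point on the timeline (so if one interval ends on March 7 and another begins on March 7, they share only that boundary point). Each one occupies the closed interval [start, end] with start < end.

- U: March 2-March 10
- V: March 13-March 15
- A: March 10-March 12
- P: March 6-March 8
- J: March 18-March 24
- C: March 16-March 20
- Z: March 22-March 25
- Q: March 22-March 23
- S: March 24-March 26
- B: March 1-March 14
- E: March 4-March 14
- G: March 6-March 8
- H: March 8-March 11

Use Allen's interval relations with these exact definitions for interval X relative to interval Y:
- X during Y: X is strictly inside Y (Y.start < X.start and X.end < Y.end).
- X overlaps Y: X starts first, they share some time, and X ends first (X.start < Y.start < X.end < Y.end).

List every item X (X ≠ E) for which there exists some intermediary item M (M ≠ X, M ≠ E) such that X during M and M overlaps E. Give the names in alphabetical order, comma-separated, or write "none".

G, P

Target E = [March 4, March 14].
Intermediaries M with M overlaps E: U.
Via U — items with X during U: G, P.
Union: G, P.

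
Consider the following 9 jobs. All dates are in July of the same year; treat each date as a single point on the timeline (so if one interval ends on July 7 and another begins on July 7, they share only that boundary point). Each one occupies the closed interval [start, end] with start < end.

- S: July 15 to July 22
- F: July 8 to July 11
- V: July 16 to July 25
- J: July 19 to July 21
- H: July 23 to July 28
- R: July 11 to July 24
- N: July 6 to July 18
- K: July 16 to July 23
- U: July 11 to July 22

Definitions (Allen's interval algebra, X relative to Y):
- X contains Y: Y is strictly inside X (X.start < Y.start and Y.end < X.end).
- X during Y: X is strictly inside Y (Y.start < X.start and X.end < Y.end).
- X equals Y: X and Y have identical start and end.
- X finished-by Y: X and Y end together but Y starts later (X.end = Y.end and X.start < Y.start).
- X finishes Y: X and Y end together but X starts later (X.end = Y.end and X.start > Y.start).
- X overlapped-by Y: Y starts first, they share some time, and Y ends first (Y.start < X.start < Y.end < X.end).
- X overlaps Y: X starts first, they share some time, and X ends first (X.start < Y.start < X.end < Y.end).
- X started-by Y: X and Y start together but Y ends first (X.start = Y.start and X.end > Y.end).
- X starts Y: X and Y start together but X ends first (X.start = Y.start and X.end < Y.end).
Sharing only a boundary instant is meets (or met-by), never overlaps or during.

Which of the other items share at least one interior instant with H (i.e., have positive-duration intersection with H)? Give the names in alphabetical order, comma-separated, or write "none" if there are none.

Target H = [July 23, July 28].
F [July 8, July 11] → before → no.
J [July 19, July 21] → before → no.
K [July 16, July 23] → meets → no.
N [July 6, July 18] → before → no.
R [July 11, July 24] → overlaps → yes.
S [July 15, July 22] → before → no.
U [July 11, July 22] → before → no.
V [July 16, July 25] → overlaps → yes.
Result: R, V.

R, V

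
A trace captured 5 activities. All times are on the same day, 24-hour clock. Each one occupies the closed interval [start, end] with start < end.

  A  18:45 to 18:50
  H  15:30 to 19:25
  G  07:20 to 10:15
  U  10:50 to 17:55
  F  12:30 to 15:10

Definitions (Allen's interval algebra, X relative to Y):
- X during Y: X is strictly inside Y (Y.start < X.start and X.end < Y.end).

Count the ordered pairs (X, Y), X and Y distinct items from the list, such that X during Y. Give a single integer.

Checking all 20 ordered pairs for relation 'during'; matching pairs in alphabetical order:
(A, H): A during H ✓
(F, U): F during U ✓
Count: 2.

2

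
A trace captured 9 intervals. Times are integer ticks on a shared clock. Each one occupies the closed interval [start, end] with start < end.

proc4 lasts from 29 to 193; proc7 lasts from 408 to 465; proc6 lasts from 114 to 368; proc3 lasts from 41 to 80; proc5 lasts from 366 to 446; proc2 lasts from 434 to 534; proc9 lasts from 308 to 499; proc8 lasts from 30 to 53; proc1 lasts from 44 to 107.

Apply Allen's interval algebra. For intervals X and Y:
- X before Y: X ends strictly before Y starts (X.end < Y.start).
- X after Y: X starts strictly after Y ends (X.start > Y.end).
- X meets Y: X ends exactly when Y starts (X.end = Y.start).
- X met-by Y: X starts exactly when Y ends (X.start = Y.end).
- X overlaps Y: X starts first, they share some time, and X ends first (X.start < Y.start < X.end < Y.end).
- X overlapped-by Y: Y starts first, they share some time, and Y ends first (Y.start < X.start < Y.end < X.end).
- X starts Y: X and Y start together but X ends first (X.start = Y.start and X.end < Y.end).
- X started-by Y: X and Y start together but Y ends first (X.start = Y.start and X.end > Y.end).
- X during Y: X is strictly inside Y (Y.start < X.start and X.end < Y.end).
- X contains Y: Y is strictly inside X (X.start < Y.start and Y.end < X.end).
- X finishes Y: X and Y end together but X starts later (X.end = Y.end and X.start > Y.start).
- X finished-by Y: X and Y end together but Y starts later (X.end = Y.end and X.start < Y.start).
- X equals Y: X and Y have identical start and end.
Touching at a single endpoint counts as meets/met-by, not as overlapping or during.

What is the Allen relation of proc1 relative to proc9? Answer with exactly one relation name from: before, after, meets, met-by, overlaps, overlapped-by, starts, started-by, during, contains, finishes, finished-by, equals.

before

proc1 = [44, 107]; proc9 = [308, 499].
Compare endpoints: proc1.start < proc9.start, proc1.start < proc9.end, proc1.end < proc9.start, proc1.end < proc9.end.
That pattern is 'before'.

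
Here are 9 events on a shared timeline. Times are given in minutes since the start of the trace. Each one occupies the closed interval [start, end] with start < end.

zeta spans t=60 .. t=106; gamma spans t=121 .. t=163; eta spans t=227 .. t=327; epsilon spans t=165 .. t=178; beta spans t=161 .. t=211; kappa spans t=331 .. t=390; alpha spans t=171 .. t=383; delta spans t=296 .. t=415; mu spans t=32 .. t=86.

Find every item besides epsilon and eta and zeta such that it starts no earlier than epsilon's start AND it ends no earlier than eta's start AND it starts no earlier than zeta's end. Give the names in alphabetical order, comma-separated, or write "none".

alpha, delta, kappa

Conditions: its start is no earlier than epsilon's start (X.start >= t=165) AND its end is no earlier than eta's start (X.end >= t=227) AND its start is no earlier than zeta's end (X.start >= t=106).
alpha: start t=171 >= t=165? ✓; end t=383 >= t=227? ✓; start t=171 >= t=106? ✓ → yes.
beta: start t=161 >= t=165? ✗; end t=211 >= t=227? ✗; start t=161 >= t=106? ✓ → no.
delta: start t=296 >= t=165? ✓; end t=415 >= t=227? ✓; start t=296 >= t=106? ✓ → yes.
gamma: start t=121 >= t=165? ✗; end t=163 >= t=227? ✗; start t=121 >= t=106? ✓ → no.
kappa: start t=331 >= t=165? ✓; end t=390 >= t=227? ✓; start t=331 >= t=106? ✓ → yes.
mu: start t=32 >= t=165? ✗; end t=86 >= t=227? ✗; start t=32 >= t=106? ✗ → no.
Result: alpha, delta, kappa.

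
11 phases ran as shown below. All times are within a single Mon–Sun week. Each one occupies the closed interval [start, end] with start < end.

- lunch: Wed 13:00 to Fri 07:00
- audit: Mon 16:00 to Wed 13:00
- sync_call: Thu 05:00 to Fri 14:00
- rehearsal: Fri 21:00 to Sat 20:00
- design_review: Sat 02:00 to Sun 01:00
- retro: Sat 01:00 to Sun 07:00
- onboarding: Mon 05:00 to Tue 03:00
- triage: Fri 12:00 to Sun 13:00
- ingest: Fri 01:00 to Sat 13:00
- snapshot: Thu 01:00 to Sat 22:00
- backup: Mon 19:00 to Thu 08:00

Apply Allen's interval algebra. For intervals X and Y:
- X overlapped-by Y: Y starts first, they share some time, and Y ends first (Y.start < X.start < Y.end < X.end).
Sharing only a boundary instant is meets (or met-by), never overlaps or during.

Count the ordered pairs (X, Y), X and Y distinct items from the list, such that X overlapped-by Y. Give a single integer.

Checking all 110 ordered pairs for relation 'overlapped-by'; matching pairs in alphabetical order:
(audit, onboarding): audit overlapped-by onboarding ✓
(backup, audit): backup overlapped-by audit ✓
(backup, onboarding): backup overlapped-by onboarding ✓
(design_review, ingest): design_review overlapped-by ingest ✓
(design_review, rehearsal): design_review overlapped-by rehearsal ✓
(design_review, snapshot): design_review overlapped-by snapshot ✓
(ingest, lunch): ingest overlapped-by lunch ✓
(ingest, sync_call): ingest overlapped-by sync_call ✓
(lunch, backup): lunch overlapped-by backup ✓
(rehearsal, ingest): rehearsal overlapped-by ingest ✓
(retro, ingest): retro overlapped-by ingest ✓
(retro, rehearsal): retro overlapped-by rehearsal ✓
(retro, snapshot): retro overlapped-by snapshot ✓
(snapshot, backup): snapshot overlapped-by backup ✓
(snapshot, lunch): snapshot overlapped-by lunch ✓
(sync_call, backup): sync_call overlapped-by backup ✓
(sync_call, lunch): sync_call overlapped-by lunch ✓
(triage, ingest): triage overlapped-by ingest ✓
(triage, snapshot): triage overlapped-by snapshot ✓
(triage, sync_call): triage overlapped-by sync_call ✓
Count: 20.

20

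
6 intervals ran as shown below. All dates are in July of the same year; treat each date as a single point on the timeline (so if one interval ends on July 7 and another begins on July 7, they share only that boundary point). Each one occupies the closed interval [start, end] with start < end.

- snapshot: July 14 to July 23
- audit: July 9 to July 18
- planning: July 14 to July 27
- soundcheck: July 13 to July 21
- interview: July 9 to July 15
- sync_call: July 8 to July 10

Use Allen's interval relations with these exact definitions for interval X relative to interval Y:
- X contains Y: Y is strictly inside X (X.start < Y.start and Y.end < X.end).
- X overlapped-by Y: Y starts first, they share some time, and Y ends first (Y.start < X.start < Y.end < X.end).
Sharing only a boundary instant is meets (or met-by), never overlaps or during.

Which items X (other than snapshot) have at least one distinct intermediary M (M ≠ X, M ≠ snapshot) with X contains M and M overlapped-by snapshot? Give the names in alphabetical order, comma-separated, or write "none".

none

Target snapshot = [July 14, July 23].
Intermediaries M with M overlapped-by snapshot: none.
Union: none.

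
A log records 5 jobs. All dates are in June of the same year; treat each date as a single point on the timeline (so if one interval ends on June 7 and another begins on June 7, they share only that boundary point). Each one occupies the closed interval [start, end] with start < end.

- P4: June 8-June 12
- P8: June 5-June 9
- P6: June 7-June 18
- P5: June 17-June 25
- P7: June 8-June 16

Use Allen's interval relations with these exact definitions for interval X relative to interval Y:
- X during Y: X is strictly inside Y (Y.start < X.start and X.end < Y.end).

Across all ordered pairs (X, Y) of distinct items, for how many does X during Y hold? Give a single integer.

2

Checking all 20 ordered pairs for relation 'during'; matching pairs in alphabetical order:
(P4, P6): P4 during P6 ✓
(P7, P6): P7 during P6 ✓
Count: 2.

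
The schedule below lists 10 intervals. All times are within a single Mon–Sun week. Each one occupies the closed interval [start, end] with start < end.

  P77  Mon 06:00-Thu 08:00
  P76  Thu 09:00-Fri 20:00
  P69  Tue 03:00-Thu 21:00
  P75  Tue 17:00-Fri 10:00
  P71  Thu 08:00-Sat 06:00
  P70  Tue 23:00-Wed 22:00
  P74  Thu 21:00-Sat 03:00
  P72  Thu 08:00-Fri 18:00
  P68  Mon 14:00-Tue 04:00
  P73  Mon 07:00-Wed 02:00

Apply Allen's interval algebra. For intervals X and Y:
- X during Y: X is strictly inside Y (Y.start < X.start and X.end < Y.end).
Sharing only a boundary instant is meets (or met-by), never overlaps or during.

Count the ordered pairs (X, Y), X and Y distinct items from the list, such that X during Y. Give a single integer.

Checking all 90 ordered pairs for relation 'during'; matching pairs in alphabetical order:
(P68, P73): P68 during P73 ✓
(P68, P77): P68 during P77 ✓
(P70, P69): P70 during P69 ✓
(P70, P75): P70 during P75 ✓
(P70, P77): P70 during P77 ✓
(P73, P77): P73 during P77 ✓
(P74, P71): P74 during P71 ✓
(P76, P71): P76 during P71 ✓
Count: 8.

8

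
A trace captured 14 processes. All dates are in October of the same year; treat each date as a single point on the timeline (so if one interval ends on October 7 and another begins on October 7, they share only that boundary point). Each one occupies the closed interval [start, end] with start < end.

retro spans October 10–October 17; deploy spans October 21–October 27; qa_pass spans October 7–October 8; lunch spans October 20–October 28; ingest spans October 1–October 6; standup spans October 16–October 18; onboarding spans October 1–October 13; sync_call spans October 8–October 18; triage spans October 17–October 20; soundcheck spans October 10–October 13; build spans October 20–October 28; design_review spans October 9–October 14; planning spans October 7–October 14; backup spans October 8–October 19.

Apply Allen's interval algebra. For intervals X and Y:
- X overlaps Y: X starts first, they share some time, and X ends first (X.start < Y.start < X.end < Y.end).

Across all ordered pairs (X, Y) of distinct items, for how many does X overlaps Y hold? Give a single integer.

Checking all 182 ordered pairs for relation 'overlaps'; matching pairs in alphabetical order:
(backup, triage): backup overlaps triage ✓
(design_review, retro): design_review overlaps retro ✓
(onboarding, backup): onboarding overlaps backup ✓
(onboarding, design_review): onboarding overlaps design_review ✓
(onboarding, planning): onboarding overlaps planning ✓
(onboarding, retro): onboarding overlaps retro ✓
(onboarding, sync_call): onboarding overlaps sync_call ✓
(planning, backup): planning overlaps backup ✓
(planning, retro): planning overlaps retro ✓
(planning, sync_call): planning overlaps sync_call ✓
(retro, standup): retro overlaps standup ✓
(standup, triage): standup overlaps triage ✓
(sync_call, triage): sync_call overlaps triage ✓
Count: 13.

13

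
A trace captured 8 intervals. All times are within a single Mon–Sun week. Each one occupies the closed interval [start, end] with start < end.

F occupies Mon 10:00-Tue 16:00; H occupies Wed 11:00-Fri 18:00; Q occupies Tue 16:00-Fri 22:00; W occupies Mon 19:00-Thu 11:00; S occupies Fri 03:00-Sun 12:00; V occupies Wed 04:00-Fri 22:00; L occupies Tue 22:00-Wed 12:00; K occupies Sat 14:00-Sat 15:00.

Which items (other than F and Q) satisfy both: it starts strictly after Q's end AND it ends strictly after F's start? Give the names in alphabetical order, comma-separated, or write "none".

Conditions: its start is strictly after Q's end (X.start > Fri 22:00) AND its end is strictly after F's start (X.end > Mon 10:00).
H: start Wed 11:00 > Fri 22:00? ✗; end Fri 18:00 > Mon 10:00? ✓ → no.
K: start Sat 14:00 > Fri 22:00? ✓; end Sat 15:00 > Mon 10:00? ✓ → yes.
L: start Tue 22:00 > Fri 22:00? ✗; end Wed 12:00 > Mon 10:00? ✓ → no.
S: start Fri 03:00 > Fri 22:00? ✗; end Sun 12:00 > Mon 10:00? ✓ → no.
V: start Wed 04:00 > Fri 22:00? ✗; end Fri 22:00 > Mon 10:00? ✓ → no.
W: start Mon 19:00 > Fri 22:00? ✗; end Thu 11:00 > Mon 10:00? ✓ → no.
Result: K.

K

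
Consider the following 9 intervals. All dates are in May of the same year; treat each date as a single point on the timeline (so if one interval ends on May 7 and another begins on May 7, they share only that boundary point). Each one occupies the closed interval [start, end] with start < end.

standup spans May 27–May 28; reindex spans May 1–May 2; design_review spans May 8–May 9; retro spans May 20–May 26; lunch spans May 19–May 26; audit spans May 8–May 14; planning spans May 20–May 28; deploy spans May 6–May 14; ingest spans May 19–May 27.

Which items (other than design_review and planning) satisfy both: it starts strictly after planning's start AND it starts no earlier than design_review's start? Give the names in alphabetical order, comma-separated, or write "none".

standup

Conditions: its start is strictly after planning's start (X.start > May 20) AND its start is no earlier than design_review's start (X.start >= May 8).
audit: start May 8 > May 20? ✗; start May 8 >= May 8? ✓ → no.
deploy: start May 6 > May 20? ✗; start May 6 >= May 8? ✗ → no.
ingest: start May 19 > May 20? ✗; start May 19 >= May 8? ✓ → no.
lunch: start May 19 > May 20? ✗; start May 19 >= May 8? ✓ → no.
reindex: start May 1 > May 20? ✗; start May 1 >= May 8? ✗ → no.
retro: start May 20 > May 20? ✗; start May 20 >= May 8? ✓ → no.
standup: start May 27 > May 20? ✓; start May 27 >= May 8? ✓ → yes.
Result: standup.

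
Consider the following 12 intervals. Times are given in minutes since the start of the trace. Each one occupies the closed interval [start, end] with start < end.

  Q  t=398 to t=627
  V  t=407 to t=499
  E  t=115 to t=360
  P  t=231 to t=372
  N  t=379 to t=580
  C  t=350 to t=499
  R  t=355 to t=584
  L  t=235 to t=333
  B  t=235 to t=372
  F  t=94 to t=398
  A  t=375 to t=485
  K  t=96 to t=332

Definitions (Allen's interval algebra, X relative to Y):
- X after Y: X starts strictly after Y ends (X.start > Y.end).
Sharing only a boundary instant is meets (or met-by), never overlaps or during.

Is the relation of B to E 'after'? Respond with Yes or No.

B = [t=235, t=372], E = [t=115, t=360].
Actual relation of B to E: overlapped-by.
Asked whether 'after' holds → No.

No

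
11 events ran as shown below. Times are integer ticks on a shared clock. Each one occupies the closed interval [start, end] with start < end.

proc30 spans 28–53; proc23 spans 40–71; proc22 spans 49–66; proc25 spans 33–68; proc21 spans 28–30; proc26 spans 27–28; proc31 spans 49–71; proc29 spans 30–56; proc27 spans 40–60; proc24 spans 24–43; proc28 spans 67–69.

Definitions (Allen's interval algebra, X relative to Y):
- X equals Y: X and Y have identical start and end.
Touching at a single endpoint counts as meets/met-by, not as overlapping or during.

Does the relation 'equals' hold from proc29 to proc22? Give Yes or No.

No

proc29 = [30, 56], proc22 = [49, 66].
Actual relation of proc29 to proc22: overlaps.
Asked whether 'equals' holds → No.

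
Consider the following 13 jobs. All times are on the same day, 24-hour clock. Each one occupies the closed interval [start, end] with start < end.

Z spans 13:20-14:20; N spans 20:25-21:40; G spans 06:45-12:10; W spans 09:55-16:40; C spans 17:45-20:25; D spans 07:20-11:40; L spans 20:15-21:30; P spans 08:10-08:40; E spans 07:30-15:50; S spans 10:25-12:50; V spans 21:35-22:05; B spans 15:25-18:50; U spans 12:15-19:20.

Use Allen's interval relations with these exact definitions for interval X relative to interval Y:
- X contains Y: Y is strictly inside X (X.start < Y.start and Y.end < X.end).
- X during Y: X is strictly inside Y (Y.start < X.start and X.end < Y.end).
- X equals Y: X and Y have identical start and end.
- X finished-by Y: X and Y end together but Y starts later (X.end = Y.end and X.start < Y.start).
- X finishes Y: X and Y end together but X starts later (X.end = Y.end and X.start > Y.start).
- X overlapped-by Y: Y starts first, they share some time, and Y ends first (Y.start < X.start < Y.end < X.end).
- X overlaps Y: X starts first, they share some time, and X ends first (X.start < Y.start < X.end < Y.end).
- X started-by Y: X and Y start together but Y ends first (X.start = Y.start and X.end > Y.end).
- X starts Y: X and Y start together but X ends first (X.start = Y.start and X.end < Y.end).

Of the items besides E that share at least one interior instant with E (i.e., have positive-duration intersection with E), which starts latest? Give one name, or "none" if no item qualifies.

B

Target E = [07:30, 15:50].
B [15:25, 18:50] → overlapped-by → candidate.
C [17:45, 20:25] → after → excluded.
D [07:20, 11:40] → overlaps → candidate.
G [06:45, 12:10] → overlaps → candidate.
L [20:15, 21:30] → after → excluded.
N [20:25, 21:40] → after → excluded.
P [08:10, 08:40] → during → candidate.
S [10:25, 12:50] → during → candidate.
U [12:15, 19:20] → overlapped-by → candidate.
V [21:35, 22:05] → after → excluded.
W [09:55, 16:40] → overlapped-by → candidate.
Z [13:20, 14:20] → during → candidate.
Among candidates, latest start is 15:25 → B.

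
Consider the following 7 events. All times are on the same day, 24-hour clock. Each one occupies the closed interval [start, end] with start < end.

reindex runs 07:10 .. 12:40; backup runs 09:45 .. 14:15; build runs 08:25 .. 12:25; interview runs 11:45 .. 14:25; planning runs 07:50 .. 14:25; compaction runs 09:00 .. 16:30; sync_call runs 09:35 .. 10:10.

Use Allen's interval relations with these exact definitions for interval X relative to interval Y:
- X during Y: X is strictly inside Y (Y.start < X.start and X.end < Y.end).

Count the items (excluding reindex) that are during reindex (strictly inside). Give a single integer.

Target reindex = [07:10, 12:40].
backup [09:45, 14:15] → overlapped-by → no.
build [08:25, 12:25] → during → counts.
compaction [09:00, 16:30] → overlapped-by → no.
interview [11:45, 14:25] → overlapped-by → no.
planning [07:50, 14:25] → overlapped-by → no.
sync_call [09:35, 10:10] → during → counts.
Total: 2.

2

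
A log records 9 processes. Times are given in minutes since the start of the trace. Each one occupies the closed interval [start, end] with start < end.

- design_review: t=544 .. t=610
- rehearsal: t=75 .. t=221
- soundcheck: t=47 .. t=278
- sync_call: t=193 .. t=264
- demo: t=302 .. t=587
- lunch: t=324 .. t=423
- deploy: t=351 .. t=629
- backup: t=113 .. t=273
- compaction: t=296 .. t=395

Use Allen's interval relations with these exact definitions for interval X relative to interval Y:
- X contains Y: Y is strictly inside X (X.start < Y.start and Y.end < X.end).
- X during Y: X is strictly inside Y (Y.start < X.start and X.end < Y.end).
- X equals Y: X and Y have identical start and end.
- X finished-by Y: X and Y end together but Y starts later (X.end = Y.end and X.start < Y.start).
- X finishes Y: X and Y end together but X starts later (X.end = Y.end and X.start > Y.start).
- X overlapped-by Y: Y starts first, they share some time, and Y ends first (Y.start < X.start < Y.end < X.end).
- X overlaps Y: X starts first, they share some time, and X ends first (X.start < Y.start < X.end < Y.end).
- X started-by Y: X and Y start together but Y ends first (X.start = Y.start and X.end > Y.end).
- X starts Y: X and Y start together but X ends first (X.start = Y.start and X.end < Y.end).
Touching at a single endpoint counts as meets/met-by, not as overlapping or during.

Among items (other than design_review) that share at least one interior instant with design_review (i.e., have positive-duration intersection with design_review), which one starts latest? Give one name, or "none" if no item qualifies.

deploy

Target design_review = [t=544, t=610].
backup [t=113, t=273] → before → excluded.
compaction [t=296, t=395] → before → excluded.
demo [t=302, t=587] → overlaps → candidate.
deploy [t=351, t=629] → contains → candidate.
lunch [t=324, t=423] → before → excluded.
rehearsal [t=75, t=221] → before → excluded.
soundcheck [t=47, t=278] → before → excluded.
sync_call [t=193, t=264] → before → excluded.
Among candidates, latest start is t=351 → deploy.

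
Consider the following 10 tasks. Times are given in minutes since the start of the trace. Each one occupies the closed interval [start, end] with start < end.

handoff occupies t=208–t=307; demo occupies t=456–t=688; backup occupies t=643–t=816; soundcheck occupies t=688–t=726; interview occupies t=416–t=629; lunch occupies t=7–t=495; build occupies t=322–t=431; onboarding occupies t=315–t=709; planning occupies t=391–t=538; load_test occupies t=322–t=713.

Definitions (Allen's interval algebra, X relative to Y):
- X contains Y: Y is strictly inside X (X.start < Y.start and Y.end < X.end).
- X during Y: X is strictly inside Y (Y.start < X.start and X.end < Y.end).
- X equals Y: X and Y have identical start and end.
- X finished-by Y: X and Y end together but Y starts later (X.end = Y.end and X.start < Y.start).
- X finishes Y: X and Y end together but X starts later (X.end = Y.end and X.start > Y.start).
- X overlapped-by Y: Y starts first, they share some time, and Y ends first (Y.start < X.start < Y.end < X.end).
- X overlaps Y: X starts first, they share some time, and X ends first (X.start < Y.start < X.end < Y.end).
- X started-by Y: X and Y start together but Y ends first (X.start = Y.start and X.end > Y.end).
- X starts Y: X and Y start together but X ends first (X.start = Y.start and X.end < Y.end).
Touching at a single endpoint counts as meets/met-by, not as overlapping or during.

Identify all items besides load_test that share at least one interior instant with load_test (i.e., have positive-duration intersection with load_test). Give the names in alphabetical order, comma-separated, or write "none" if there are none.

backup, build, demo, interview, lunch, onboarding, planning, soundcheck

Target load_test = [t=322, t=713].
backup [t=643, t=816] → overlapped-by → yes.
build [t=322, t=431] → starts → yes.
demo [t=456, t=688] → during → yes.
handoff [t=208, t=307] → before → no.
interview [t=416, t=629] → during → yes.
lunch [t=7, t=495] → overlaps → yes.
onboarding [t=315, t=709] → overlaps → yes.
planning [t=391, t=538] → during → yes.
soundcheck [t=688, t=726] → overlapped-by → yes.
Result: backup, build, demo, interview, lunch, onboarding, planning, soundcheck.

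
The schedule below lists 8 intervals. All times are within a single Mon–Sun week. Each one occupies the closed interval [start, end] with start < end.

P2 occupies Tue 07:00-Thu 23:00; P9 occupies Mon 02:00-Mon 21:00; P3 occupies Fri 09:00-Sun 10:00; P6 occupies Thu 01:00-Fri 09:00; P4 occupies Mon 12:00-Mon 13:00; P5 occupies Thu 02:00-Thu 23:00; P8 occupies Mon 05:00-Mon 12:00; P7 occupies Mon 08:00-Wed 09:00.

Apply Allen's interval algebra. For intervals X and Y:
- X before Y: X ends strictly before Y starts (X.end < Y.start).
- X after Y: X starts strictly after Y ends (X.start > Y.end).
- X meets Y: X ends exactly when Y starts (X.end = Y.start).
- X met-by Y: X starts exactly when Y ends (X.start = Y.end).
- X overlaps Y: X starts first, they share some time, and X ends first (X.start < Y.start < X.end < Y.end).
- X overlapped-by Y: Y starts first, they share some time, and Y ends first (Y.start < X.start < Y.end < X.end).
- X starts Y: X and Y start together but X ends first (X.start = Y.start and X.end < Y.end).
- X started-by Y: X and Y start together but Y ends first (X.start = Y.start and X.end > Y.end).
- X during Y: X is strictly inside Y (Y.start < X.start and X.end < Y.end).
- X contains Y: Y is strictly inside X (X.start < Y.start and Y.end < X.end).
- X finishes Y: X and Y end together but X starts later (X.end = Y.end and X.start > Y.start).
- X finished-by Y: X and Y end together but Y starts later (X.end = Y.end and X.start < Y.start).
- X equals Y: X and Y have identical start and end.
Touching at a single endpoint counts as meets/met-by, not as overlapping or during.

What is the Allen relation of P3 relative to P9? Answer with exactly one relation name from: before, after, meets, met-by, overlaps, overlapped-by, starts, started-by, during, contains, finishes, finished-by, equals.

P3 = [Fri 09:00, Sun 10:00]; P9 = [Mon 02:00, Mon 21:00].
Compare endpoints: P3.start > P9.start, P3.start > P9.end, P3.end > P9.start, P3.end > P9.end.
That pattern is 'after'.

after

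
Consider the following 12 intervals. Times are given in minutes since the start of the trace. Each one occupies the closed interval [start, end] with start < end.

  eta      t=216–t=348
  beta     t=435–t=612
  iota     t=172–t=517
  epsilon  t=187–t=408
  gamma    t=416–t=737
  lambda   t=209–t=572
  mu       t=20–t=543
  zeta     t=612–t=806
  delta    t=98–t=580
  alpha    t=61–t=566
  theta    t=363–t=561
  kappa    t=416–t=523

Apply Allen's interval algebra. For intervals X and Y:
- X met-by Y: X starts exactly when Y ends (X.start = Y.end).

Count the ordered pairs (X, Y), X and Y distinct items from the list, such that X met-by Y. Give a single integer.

1

Checking all 132 ordered pairs for relation 'met-by'; matching pairs in alphabetical order:
(zeta, beta): zeta met-by beta ✓
Count: 1.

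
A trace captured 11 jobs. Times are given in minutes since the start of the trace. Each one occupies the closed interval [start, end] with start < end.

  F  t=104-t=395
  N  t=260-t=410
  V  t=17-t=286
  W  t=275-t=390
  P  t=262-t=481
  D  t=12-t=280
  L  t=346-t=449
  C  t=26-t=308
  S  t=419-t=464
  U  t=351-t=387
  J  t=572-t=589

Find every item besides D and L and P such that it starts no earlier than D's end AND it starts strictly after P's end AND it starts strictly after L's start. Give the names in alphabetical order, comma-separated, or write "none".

Conditions: its start is no earlier than D's end (X.start >= t=280) AND its start is strictly after P's end (X.start > t=481) AND its start is strictly after L's start (X.start > t=346).
C: start t=26 >= t=280? ✗; start t=26 > t=481? ✗; start t=26 > t=346? ✗ → no.
F: start t=104 >= t=280? ✗; start t=104 > t=481? ✗; start t=104 > t=346? ✗ → no.
J: start t=572 >= t=280? ✓; start t=572 > t=481? ✓; start t=572 > t=346? ✓ → yes.
N: start t=260 >= t=280? ✗; start t=260 > t=481? ✗; start t=260 > t=346? ✗ → no.
S: start t=419 >= t=280? ✓; start t=419 > t=481? ✗; start t=419 > t=346? ✓ → no.
U: start t=351 >= t=280? ✓; start t=351 > t=481? ✗; start t=351 > t=346? ✓ → no.
V: start t=17 >= t=280? ✗; start t=17 > t=481? ✗; start t=17 > t=346? ✗ → no.
W: start t=275 >= t=280? ✗; start t=275 > t=481? ✗; start t=275 > t=346? ✗ → no.
Result: J.

J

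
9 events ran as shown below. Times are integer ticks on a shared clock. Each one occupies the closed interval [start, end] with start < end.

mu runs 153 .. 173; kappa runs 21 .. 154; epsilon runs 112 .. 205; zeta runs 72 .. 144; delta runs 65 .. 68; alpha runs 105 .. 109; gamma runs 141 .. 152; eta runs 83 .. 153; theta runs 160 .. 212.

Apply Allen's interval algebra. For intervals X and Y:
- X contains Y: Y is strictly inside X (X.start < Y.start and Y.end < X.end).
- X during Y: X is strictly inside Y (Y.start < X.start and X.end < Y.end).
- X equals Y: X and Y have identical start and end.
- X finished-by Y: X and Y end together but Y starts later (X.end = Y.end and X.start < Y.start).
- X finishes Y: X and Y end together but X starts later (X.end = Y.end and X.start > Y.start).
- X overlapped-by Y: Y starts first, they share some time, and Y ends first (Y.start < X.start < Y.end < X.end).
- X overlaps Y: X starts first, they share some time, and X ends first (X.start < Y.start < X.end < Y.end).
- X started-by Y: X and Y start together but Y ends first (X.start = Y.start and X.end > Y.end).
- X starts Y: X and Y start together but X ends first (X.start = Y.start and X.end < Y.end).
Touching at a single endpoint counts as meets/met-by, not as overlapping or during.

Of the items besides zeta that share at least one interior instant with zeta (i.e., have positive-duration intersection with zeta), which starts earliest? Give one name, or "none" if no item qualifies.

kappa

Target zeta = [72, 144].
alpha [105, 109] → during → candidate.
delta [65, 68] → before → excluded.
epsilon [112, 205] → overlapped-by → candidate.
eta [83, 153] → overlapped-by → candidate.
gamma [141, 152] → overlapped-by → candidate.
kappa [21, 154] → contains → candidate.
mu [153, 173] → after → excluded.
theta [160, 212] → after → excluded.
Among candidates, earliest start is 21 → kappa.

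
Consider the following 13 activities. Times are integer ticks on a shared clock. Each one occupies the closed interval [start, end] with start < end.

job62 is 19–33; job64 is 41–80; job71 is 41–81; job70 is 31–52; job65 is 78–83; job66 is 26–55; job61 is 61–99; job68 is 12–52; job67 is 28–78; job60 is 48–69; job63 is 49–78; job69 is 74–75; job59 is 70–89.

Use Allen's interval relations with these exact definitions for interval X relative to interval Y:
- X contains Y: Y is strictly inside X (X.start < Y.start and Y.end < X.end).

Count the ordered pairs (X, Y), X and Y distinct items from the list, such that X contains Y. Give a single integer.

Checking all 156 ordered pairs for relation 'contains'; matching pairs in alphabetical order:
(job59, job65): job59 contains job65 ✓
(job59, job69): job59 contains job69 ✓
(job61, job59): job61 contains job59 ✓
(job61, job65): job61 contains job65 ✓
(job61, job69): job61 contains job69 ✓
(job63, job69): job63 contains job69 ✓
(job64, job60): job64 contains job60 ✓
(job64, job63): job64 contains job63 ✓
(job64, job69): job64 contains job69 ✓
(job66, job70): job66 contains job70 ✓
(job67, job60): job67 contains job60 ✓
(job67, job69): job67 contains job69 ✓
(job67, job70): job67 contains job70 ✓
(job68, job62): job68 contains job62 ✓
(job71, job60): job71 contains job60 ✓
(job71, job63): job71 contains job63 ✓
(job71, job69): job71 contains job69 ✓
Count: 17.

17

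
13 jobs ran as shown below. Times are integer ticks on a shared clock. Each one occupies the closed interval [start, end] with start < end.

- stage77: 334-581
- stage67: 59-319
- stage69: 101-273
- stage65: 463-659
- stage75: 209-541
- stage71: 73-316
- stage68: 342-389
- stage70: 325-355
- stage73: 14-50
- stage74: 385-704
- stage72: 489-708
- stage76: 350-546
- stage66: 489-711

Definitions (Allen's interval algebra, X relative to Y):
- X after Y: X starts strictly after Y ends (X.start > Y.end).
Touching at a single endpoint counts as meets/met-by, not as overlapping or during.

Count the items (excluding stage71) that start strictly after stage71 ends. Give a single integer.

8

Target stage71 = [73, 316].
stage65 [463, 659] → after → counts.
stage66 [489, 711] → after → counts.
stage67 [59, 319] → contains → no.
stage68 [342, 389] → after → counts.
stage69 [101, 273] → during → no.
stage70 [325, 355] → after → counts.
stage72 [489, 708] → after → counts.
stage73 [14, 50] → before → no.
stage74 [385, 704] → after → counts.
stage75 [209, 541] → overlapped-by → no.
stage76 [350, 546] → after → counts.
stage77 [334, 581] → after → counts.
Total: 8.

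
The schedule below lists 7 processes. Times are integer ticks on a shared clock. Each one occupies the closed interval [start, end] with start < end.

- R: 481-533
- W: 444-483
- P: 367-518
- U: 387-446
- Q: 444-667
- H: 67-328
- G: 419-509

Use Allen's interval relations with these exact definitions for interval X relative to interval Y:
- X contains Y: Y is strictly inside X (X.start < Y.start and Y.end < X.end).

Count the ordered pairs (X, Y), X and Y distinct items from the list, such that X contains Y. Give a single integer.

Checking all 42 ordered pairs for relation 'contains'; matching pairs in alphabetical order:
(G, W): G contains W ✓
(P, G): P contains G ✓
(P, U): P contains U ✓
(P, W): P contains W ✓
(Q, R): Q contains R ✓
Count: 5.

5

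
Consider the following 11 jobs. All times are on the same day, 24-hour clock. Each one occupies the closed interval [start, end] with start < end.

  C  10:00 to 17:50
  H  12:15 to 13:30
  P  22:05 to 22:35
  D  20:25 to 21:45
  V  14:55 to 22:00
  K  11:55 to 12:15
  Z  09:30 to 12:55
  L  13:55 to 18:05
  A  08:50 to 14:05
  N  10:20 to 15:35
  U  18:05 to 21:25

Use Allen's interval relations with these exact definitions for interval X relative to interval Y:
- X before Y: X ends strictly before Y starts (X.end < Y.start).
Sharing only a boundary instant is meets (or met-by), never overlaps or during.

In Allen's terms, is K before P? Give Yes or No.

K = [11:55, 12:15], P = [22:05, 22:35].
Actual relation of K to P: before.
Asked whether 'before' holds → Yes.

Yes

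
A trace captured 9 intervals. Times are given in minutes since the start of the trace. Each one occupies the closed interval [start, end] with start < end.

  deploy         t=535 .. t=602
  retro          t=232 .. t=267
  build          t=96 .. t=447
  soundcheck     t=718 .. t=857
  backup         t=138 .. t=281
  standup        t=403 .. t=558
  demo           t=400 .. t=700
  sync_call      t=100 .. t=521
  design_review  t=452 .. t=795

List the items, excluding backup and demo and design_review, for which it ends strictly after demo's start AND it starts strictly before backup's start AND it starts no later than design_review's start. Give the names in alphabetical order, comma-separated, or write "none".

Conditions: its end is strictly after demo's start (X.end > t=400) AND its start is strictly before backup's start (X.start < t=138) AND its start is no later than design_review's start (X.start <= t=452).
build: end t=447 > t=400? ✓; start t=96 < t=138? ✓; start t=96 <= t=452? ✓ → yes.
deploy: end t=602 > t=400? ✓; start t=535 < t=138? ✗; start t=535 <= t=452? ✗ → no.
retro: end t=267 > t=400? ✗; start t=232 < t=138? ✗; start t=232 <= t=452? ✓ → no.
soundcheck: end t=857 > t=400? ✓; start t=718 < t=138? ✗; start t=718 <= t=452? ✗ → no.
standup: end t=558 > t=400? ✓; start t=403 < t=138? ✗; start t=403 <= t=452? ✓ → no.
sync_call: end t=521 > t=400? ✓; start t=100 < t=138? ✓; start t=100 <= t=452? ✓ → yes.
Result: build, sync_call.

build, sync_call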